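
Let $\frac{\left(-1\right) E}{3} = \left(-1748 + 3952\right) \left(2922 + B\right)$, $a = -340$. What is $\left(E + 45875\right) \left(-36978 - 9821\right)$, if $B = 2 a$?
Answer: $691606338971$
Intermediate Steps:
$B = -680$ ($B = 2 \left(-340\right) = -680$)
$E = -14824104$ ($E = - 3 \left(-1748 + 3952\right) \left(2922 - 680\right) = - 3 \cdot 2204 \cdot 2242 = \left(-3\right) 4941368 = -14824104$)
$\left(E + 45875\right) \left(-36978 - 9821\right) = \left(-14824104 + 45875\right) \left(-36978 - 9821\right) = - 14778229 \left(-36978 - 9821\right) = \left(-14778229\right) \left(-46799\right) = 691606338971$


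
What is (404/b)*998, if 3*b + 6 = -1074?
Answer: -50399/45 ≈ -1120.0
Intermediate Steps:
b = -360 (b = -2 + (1/3)*(-1074) = -2 - 358 = -360)
(404/b)*998 = (404/(-360))*998 = (404*(-1/360))*998 = -101/90*998 = -50399/45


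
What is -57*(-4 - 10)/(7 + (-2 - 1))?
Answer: 399/2 ≈ 199.50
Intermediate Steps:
-57*(-4 - 10)/(7 + (-2 - 1)) = -(-798)/(7 - 3) = -(-798)/4 = -57*(-7/2) = 399/2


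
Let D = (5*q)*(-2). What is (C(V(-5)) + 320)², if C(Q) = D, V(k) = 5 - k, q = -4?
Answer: 129600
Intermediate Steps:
D = 40 (D = (5*(-4))*(-2) = -20*(-2) = 40)
C(Q) = 40
(C(V(-5)) + 320)² = (40 + 320)² = 360² = 129600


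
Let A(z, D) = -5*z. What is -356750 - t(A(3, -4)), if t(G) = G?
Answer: -356735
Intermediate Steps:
-356750 - t(A(3, -4)) = -356750 - (-5)*3 = -356750 - 1*(-15) = -356750 + 15 = -356735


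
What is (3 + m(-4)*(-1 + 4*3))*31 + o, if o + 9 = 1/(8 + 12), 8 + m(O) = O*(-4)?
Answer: 56241/20 ≈ 2812.1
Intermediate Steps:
m(O) = -8 - 4*O (m(O) = -8 + O*(-4) = -8 - 4*O)
o = -179/20 (o = -9 + 1/(8 + 12) = -9 + 1/20 = -179/20 ≈ -8.9500)
(3 + m(-4)*(-1 + 4*3))*31 + o = (3 + (-8 - 4*(-4))*(-1 + 4*3))*31 - 179/20 = (3 + (-8 + 16)*(-1 + 12))*31 - 179/20 = (3 + 8*11)*31 - 179/20 = (3 + 88)*31 - 179/20 = 91*31 - 179/20 = 2821 - 179/20 = 56241/20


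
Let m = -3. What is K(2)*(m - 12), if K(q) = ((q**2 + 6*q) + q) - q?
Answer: -240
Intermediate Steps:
K(q) = q**2 + 6*q (K(q) = (q**2 + 7*q) - q = q**2 + 6*q)
K(2)*(m - 12) = (2*(6 + 2))*(-3 - 12) = (2*8)*(-15) = 16*(-15) = -240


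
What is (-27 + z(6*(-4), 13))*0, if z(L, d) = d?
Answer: 0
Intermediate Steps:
(-27 + z(6*(-4), 13))*0 = (-27 + 13)*0 = -14*0 = 0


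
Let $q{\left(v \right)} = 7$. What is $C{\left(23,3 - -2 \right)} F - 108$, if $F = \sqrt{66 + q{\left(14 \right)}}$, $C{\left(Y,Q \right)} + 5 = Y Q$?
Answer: $-108 + 110 \sqrt{73} \approx 831.84$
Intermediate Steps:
$C{\left(Y,Q \right)} = -5 + Q Y$ ($C{\left(Y,Q \right)} = -5 + Y Q = -5 + Q Y$)
$F = \sqrt{73}$ ($F = \sqrt{66 + 7} = \sqrt{73} \approx 8.544$)
$C{\left(23,3 - -2 \right)} F - 108 = \left(-5 + \left(3 - -2\right) 23\right) \sqrt{73} - 108 = \left(-5 + \left(3 + \left(-1 + 3\right)\right) 23\right) \sqrt{73} - 108 = \left(-5 + \left(3 + 2\right) 23\right) \sqrt{73} - 108 = \left(-5 + 5 \cdot 23\right) \sqrt{73} - 108 = \left(-5 + 115\right) \sqrt{73} - 108 = 110 \sqrt{73} - 108 = -108 + 110 \sqrt{73}$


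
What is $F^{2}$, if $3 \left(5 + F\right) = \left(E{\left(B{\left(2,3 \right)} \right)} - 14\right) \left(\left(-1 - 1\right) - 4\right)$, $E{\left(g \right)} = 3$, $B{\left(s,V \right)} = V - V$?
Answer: $289$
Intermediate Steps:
$B{\left(s,V \right)} = 0$
$F = 17$ ($F = -5 + \frac{\left(3 - 14\right) \left(\left(-1 - 1\right) - 4\right)}{3} = -5 + \frac{\left(-11\right) \left(\left(-1 - 1\right) - 4\right)}{3} = -5 + \frac{\left(-11\right) \left(-2 - 4\right)}{3} = -5 + \frac{\left(-11\right) \left(-6\right)}{3} = -5 + \frac{1}{3} \cdot 66 = -5 + 22 = 17$)
$F^{2} = 17^{2} = 289$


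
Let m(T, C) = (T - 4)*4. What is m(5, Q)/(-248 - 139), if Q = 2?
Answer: -4/387 ≈ -0.010336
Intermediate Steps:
m(T, C) = -16 + 4*T (m(T, C) = (-4 + T)*4 = -16 + 4*T)
m(5, Q)/(-248 - 139) = (-16 + 4*5)/(-248 - 139) = (-16 + 20)/(-387) = 4*(-1/387) = -4/387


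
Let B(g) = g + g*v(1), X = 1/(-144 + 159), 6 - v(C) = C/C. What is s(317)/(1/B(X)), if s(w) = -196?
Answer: -392/5 ≈ -78.400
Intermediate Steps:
v(C) = 5 (v(C) = 6 - C/C = 6 - 1*1 = 6 - 1 = 5)
X = 1/15 ≈ 0.066667
B(g) = 6*g (B(g) = g + g*5 = g + 5*g = 6*g)
s(317)/(1/B(X)) = -196*6*(1/15) = -196/(1/(⅖)) = -196/5/2 = -196*⅖ = -392/5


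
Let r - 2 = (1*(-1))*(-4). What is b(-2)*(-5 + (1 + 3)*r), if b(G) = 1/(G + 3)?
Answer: 19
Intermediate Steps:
r = 6 (r = 2 + (1*(-1))*(-4) = 2 - 1*(-4) = 2 + 4 = 6)
b(G) = 1/(3 + G)
b(-2)*(-5 + (1 + 3)*r) = (-5 + (1 + 3)*6)/(3 - 2) = (-5 + 4*6)/1 = 1*(-5 + 24) = 1*19 = 19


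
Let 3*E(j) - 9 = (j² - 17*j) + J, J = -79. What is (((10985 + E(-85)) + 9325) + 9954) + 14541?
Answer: 143015/3 ≈ 47672.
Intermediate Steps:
E(j) = -70/3 - 17*j/3 + j²/3 (E(j) = 3 + ((j² - 17*j) - 79)/3 = 3 + (-79 + j² - 17*j)/3 = 3 + (-79/3 - 17*j/3 + j²/3) = -70/3 - 17*j/3 + j²/3)
(((10985 + E(-85)) + 9325) + 9954) + 14541 = (((10985 + (-70/3 - 17/3*(-85) + (⅓)*(-85)²)) + 9325) + 9954) + 14541 = (((10985 + (-70/3 + 1445/3 + (⅓)*7225)) + 9325) + 9954) + 14541 = (((10985 + (-70/3 + 1445/3 + 7225/3)) + 9325) + 9954) + 14541 = (((10985 + 8600/3) + 9325) + 9954) + 14541 = ((41555/3 + 9325) + 9954) + 14541 = (69530/3 + 9954) + 14541 = 99392/3 + 14541 = 143015/3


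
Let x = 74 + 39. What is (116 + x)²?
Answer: 52441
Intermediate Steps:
x = 113
(116 + x)² = (116 + 113)² = 229² = 52441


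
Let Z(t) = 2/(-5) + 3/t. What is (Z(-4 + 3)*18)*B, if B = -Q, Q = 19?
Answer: 5814/5 ≈ 1162.8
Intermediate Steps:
Z(t) = -⅖ + 3/t (Z(t) = 2*(-⅕) + 3/t = -⅖ + 3/t)
B = -19 (B = -1*19 = -19)
(Z(-4 + 3)*18)*B = ((-⅖ + 3/(-4 + 3))*18)*(-19) = ((-⅖ + 3/(-1))*18)*(-19) = ((-⅖ + 3*(-1))*18)*(-19) = ((-⅖ - 3)*18)*(-19) = -17/5*18*(-19) = -306/5*(-19) = 5814/5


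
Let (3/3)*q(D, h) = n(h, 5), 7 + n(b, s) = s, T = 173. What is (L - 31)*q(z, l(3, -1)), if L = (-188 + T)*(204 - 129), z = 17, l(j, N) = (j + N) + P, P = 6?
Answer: 2312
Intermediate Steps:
l(j, N) = 6 + N + j (l(j, N) = (j + N) + 6 = (N + j) + 6 = 6 + N + j)
n(b, s) = -7 + s
q(D, h) = -2 (q(D, h) = -7 + 5 = -2)
L = -1125 (L = (-188 + 173)*(204 - 129) = -15*75 = -1125)
(L - 31)*q(z, l(3, -1)) = (-1125 - 31)*(-2) = -1156*(-2) = 2312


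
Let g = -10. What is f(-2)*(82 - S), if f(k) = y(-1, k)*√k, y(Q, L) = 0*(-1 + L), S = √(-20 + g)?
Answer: 0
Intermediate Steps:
S = I*√30 (S = √(-20 - 10) = √(-30) = I*√30 ≈ 5.4772*I)
y(Q, L) = 0
f(k) = 0 (f(k) = 0*√k = 0)
f(-2)*(82 - S) = 0*(82 - I*√30) = 0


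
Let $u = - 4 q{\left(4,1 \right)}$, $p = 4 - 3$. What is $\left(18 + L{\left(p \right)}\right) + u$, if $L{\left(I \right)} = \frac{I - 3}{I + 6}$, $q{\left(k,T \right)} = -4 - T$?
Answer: $\frac{264}{7} \approx 37.714$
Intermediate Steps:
$p = 1$
$u = 20$ ($u = - 4 \left(-4 - 1\right) = \left(-4\right) \left(-5\right) = 20$)
$L{\left(I \right)} = \frac{-3 + I}{6 + I}$
$\left(18 + L{\left(p \right)}\right) + u = \left(18 + \frac{-3 + 1}{6 + 1}\right) + 20 = \left(18 + \frac{1}{7} \left(-2\right)\right) + 20 = \left(18 - \frac{2}{7}\right) + 20 = \frac{124}{7} + 20 = \frac{264}{7}$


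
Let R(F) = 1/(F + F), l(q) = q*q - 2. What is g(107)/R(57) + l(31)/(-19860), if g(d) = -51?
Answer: -115466999/19860 ≈ -5814.0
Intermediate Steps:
l(q) = -2 + q**2 (l(q) = q**2 - 2 = -2 + q**2)
R(F) = 1/(2*F)
g(107)/R(57) + l(31)/(-19860) = -51/((1/2)/57) + (-2 + 31**2)/(-19860) = -51/((1/2)*(1/57)) + (-2 + 961)*(-1/19860) = -51/1/114 + 959*(-1/19860) = -51*114 - 959/19860 = -5814 - 959/19860 = -115466999/19860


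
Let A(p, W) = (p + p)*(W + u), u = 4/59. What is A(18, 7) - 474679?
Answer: -27991049/59 ≈ -4.7442e+5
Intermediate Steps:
u = 4/59 (u = (1/59)*4 = 4/59 ≈ 0.067797)
A(p, W) = 2*p*(4/59 + W) (A(p, W) = (p + p)*(W + 4/59) = (2*p)*(4/59 + W) = 2*p*(4/59 + W))
A(18, 7) - 474679 = (2/59)*18*(4 + 59*7) - 474679 = (2/59)*18*(4 + 413) - 474679 = (2/59)*18*417 - 474679 = 15012/59 - 474679 = -27991049/59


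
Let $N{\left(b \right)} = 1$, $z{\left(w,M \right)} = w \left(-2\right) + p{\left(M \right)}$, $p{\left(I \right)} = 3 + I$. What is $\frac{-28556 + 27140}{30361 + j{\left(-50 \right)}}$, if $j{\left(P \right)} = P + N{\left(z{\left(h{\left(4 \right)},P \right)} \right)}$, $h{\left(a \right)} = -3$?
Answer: $- \frac{59}{1263} \approx -0.046714$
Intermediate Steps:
$z{\left(w,M \right)} = 3 + M - 2 w$ ($z{\left(w,M \right)} = w \left(-2\right) + \left(3 + M\right) = - 2 w + \left(3 + M\right) = 3 + M - 2 w$)
$j{\left(P \right)} = 1 + P$ ($j{\left(P \right)} = P + 1 = 1 + P$)
$\frac{-28556 + 27140}{30361 + j{\left(-50 \right)}} = \frac{-28556 + 27140}{30361 + \left(1 - 50\right)} = - \frac{1416}{30361 - 49} = - \frac{1416}{30312} = \left(-1416\right) \frac{1}{30312} = - \frac{59}{1263}$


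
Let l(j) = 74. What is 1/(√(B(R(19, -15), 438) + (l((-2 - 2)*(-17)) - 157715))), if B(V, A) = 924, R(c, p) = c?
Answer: -I*√17413/52239 ≈ -0.002526*I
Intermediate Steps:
1/(√(B(R(19, -15), 438) + (l((-2 - 2)*(-17)) - 157715))) = 1/(√(924 + (74 - 157715))) = 1/(√(924 - 157641)) = 1/(√(-156717)) = 1/(3*I*√17413) = -I*√17413/52239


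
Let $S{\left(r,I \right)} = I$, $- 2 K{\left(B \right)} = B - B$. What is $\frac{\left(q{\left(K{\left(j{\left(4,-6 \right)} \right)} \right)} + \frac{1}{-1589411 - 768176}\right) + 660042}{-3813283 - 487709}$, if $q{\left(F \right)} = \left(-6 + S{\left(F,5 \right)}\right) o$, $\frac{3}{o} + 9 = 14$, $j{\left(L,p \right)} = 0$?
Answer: $- \frac{972565640063}{6337476766440} \approx -0.15346$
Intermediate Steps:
$K{\left(B \right)} = 0$ ($K{\left(B \right)} = - \frac{B - B}{2} = \left(- \frac{1}{2}\right) 0 = 0$)
$o = \frac{3}{5}$ ($o = \frac{3}{-9 + 14} = \frac{3}{5} \approx 0.6$)
$q{\left(F \right)} = - \frac{3}{5}$ ($q{\left(F \right)} = \left(-6 + 5\right) \frac{3}{5} = \left(-1\right) \frac{3}{5} = - \frac{3}{5}$)
$\frac{\left(q{\left(K{\left(j{\left(4,-6 \right)} \right)} \right)} + \frac{1}{-1589411 - 768176}\right) + 660042}{-3813283 - 487709} = \frac{\left(- \frac{3}{5} + \frac{1}{-1589411 - 768176}\right) + 660042}{-3813283 - 487709} = \frac{\left(- \frac{3}{5} + \frac{1}{-2357587}\right) + 660042}{-4300992} = \left(\left(- \frac{3}{5} - \frac{1}{2357587}\right) + 660042\right) \left(- \frac{1}{4300992}\right) = \left(- \frac{7072766}{11787935} + 660042\right) \left(- \frac{1}{4300992}\right) = \frac{7780525120504}{11787935} \left(- \frac{1}{4300992}\right) = - \frac{972565640063}{6337476766440}$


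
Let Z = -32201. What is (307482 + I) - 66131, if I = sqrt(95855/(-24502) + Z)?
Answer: 241351 + I*sqrt(19334154716014)/24502 ≈ 2.4135e+5 + 179.46*I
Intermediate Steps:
I = I*sqrt(19334154716014)/24502 (I = sqrt(95855/(-24502) - 32201) = sqrt(95855*(-1/24502) - 32201) = sqrt(-95855/24502 - 32201) = sqrt(-789084757/24502) = I*sqrt(19334154716014)/24502 ≈ 179.46*I)
(307482 + I) - 66131 = (307482 + I*sqrt(19334154716014)/24502) - 66131 = 241351 + I*sqrt(19334154716014)/24502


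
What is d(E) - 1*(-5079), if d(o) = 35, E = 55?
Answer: 5114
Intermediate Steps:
d(E) - 1*(-5079) = 35 - 1*(-5079) = 35 + 5079 = 5114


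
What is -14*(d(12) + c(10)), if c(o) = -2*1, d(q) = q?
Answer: -140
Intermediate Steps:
c(o) = -2
-14*(d(12) + c(10)) = -14*(12 - 2) = -14*10 = -140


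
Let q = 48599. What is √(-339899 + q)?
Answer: 10*I*√2913 ≈ 539.72*I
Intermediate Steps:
√(-339899 + q) = √(-339899 + 48599) = √(-291300) = 10*I*√2913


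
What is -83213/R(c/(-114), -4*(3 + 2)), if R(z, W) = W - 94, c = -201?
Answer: 83213/114 ≈ 729.94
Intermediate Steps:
R(z, W) = -94 + W
-83213/R(c/(-114), -4*(3 + 2)) = -83213/(-94 - 4*(3 + 2)) = -83213/(-94 - 4*5) = -83213/(-94 - 20) = -83213/(-114) = -83213*(-1/114) = 83213/114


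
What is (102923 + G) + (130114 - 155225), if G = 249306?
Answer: 327118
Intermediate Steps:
(102923 + G) + (130114 - 155225) = (102923 + 249306) + (130114 - 155225) = 352229 - 25111 = 327118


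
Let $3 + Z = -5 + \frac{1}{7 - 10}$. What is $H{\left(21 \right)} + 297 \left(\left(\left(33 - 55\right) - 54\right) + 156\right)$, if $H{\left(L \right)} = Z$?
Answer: $\frac{71255}{3} \approx 23752.0$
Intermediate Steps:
$Z = - \frac{25}{3}$ ($Z = -3 - \left(5 - \frac{1}{7 - 10}\right) = -3 - \left(5 - \frac{1}{-3}\right) = -3 - \frac{16}{3} = - \frac{25}{3} \approx -8.3333$)
$H{\left(L \right)} = - \frac{25}{3}$
$H{\left(21 \right)} + 297 \left(\left(\left(33 - 55\right) - 54\right) + 156\right) = - \frac{25}{3} + 297 \left(\left(\left(33 - 55\right) - 54\right) + 156\right) = - \frac{25}{3} + 297 \left(\left(-22 - 54\right) + 156\right) = - \frac{25}{3} + 297 \left(-76 + 156\right) = - \frac{25}{3} + 297 \cdot 80 = - \frac{25}{3} + 23760 = \frac{71255}{3}$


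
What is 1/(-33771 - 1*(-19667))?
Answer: -1/14104 ≈ -7.0902e-5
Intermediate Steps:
1/(-33771 - 1*(-19667)) = 1/(-33771 + 19667) = 1/(-14104) = -1/14104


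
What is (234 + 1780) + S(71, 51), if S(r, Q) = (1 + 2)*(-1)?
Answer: 2011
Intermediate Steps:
S(r, Q) = -3 (S(r, Q) = 3*(-1) = -3)
(234 + 1780) + S(71, 51) = (234 + 1780) - 3 = 2014 - 3 = 2011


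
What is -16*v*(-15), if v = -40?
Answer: -9600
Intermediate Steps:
-16*v*(-15) = -16*(-40)*(-15) = 640*(-15) = -9600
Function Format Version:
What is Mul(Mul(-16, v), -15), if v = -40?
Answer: -9600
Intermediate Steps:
Mul(Mul(-16, v), -15) = Mul(Mul(-16, -40), -15) = Mul(640, -15) = -9600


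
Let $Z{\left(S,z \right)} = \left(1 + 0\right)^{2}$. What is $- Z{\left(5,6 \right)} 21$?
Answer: $-21$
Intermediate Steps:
$Z{\left(S,z \right)} = 1$ ($Z{\left(S,z \right)} = 1^{2} = 1$)
$- Z{\left(5,6 \right)} 21 = \left(-1\right) 1 \cdot 21 = \left(-1\right) 21 = -21$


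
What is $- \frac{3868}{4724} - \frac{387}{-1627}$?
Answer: $- \frac{1116262}{1921487} \approx -0.58094$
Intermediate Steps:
$- \frac{3868}{4724} - \frac{387}{-1627} = \left(-3868\right) \frac{1}{4724} - - \frac{387}{1627} = - \frac{967}{1181} + \frac{387}{1627} = - \frac{1116262}{1921487}$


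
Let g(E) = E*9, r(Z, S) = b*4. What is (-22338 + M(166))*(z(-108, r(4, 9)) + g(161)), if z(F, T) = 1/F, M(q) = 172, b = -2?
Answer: -1734389753/54 ≈ -3.2118e+7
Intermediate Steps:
r(Z, S) = -8 (r(Z, S) = -2*4 = -8)
g(E) = 9*E
(-22338 + M(166))*(z(-108, r(4, 9)) + g(161)) = (-22338 + 172)*(1/(-108) + 9*161) = -22166*(-1/108 + 1449) = -22166*156491/108 = -1734389753/54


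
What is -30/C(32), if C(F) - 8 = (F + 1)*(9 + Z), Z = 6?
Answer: -30/503 ≈ -0.059642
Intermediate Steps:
C(F) = 23 + 15*F (C(F) = 8 + (F + 1)*(9 + 6) = 8 + (1 + F)*15 = 8 + (15 + 15*F) = 23 + 15*F)
-30/C(32) = -30/(23 + 15*32) = -30/(23 + 480) = -30/503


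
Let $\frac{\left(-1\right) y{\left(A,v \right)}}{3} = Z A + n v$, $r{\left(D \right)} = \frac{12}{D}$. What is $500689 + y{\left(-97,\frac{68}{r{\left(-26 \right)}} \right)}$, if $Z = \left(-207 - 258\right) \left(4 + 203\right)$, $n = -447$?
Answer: $-27707090$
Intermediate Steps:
$Z = -96255$ ($Z = \left(-465\right) 207 = -96255$)
$y{\left(A,v \right)} = 1341 v + 288765 A$ ($y{\left(A,v \right)} = - 3 \left(- 96255 A - 447 v\right) = 1341 v + 288765 A$)
$500689 + y{\left(-97,\frac{68}{r{\left(-26 \right)}} \right)} = 500689 + \left(1341 \frac{68}{12 \frac{1}{-26}} + 288765 \left(-97\right)\right) = 500689 - \left(28010205 - 1341 \frac{68}{12 \left(- \frac{1}{26}\right)}\right) = 500689 - \left(28010205 - 1341 \frac{68}{- \frac{6}{13}}\right) = 500689 - \left(28010205 - 1341 \cdot 68 \left(- \frac{13}{6}\right)\right) = 500689 + \left(1341 \left(- \frac{442}{3}\right) - 28010205\right) = 500689 - 28207779 = -27707090$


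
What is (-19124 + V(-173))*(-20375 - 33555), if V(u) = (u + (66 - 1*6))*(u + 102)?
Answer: 598676930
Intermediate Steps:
V(u) = (60 + u)*(102 + u) (V(u) = (u + (66 - 6))*(102 + u) = (u + 60)*(102 + u) = (60 + u)*(102 + u))
(-19124 + V(-173))*(-20375 - 33555) = (-19124 + (6120 + (-173)**2 + 162*(-173)))*(-20375 - 33555) = (-19124 + (6120 + 29929 - 28026))*(-53930) = (-19124 + 8023)*(-53930) = -11101*(-53930) = 598676930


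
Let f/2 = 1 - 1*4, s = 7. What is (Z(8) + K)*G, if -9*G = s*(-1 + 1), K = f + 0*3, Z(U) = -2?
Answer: 0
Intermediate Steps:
f = -6 (f = 2*(1 - 1*4) = 2*(1 - 4) = 2*(-3) = -6)
K = -6 (K = -6 + 0*3 = -6 + 0 = -6)
G = 0 (G = -7*(-1 + 1)/9 = -7*0/9 = -1/9*0 = 0)
(Z(8) + K)*G = (-2 - 6)*0 = -8*0 = 0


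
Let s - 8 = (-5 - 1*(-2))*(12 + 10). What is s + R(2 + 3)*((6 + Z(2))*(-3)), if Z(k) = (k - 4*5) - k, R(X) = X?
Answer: 152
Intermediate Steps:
s = -58 (s = 8 + (-5 - 1*(-2))*(12 + 10) = 8 + (-5 + 2)*22 = 8 - 3*22 = 8 - 66 = -58)
Z(k) = -20 (Z(k) = (k - 20) - k = (-20 + k) - k = -20)
s + R(2 + 3)*((6 + Z(2))*(-3)) = -58 + (2 + 3)*((6 - 20)*(-3)) = -58 + 5*(-14*(-3)) = -58 + 5*42 = -58 + 210 = 152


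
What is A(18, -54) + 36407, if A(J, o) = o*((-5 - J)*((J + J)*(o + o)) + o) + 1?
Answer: -4789572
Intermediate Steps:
A(J, o) = 1 + o*(o + 4*J*o*(-5 - J)) (A(J, o) = o*((-5 - J)*((2*J)*(2*o)) + o) + 1 = o*((-5 - J)*(4*J*o) + o) + 1 = o*(4*J*o*(-5 - J) + o) + 1 = o*(o + 4*J*o*(-5 - J)) + 1 = 1 + o*(o + 4*J*o*(-5 - J)))
A(18, -54) + 36407 = (1 + (-54)**2 - 20*18*(-54)**2 - 4*18**2*(-54)**2) + 36407 = (1 + 2916 - 20*18*2916 - 4*324*2916) + 36407 = (1 + 2916 - 1049760 - 3779136) + 36407 = -4825979 + 36407 = -4789572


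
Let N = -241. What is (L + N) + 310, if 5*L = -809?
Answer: -464/5 ≈ -92.800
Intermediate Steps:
L = -809/5 (L = (⅕)*(-809) = -809/5 ≈ -161.80)
(L + N) + 310 = (-809/5 - 241) + 310 = -2014/5 + 310 = -464/5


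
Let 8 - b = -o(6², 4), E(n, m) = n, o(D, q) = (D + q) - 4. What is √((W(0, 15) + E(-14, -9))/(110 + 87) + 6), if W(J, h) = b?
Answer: 2*√59691/197 ≈ 2.4804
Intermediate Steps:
o(D, q) = -4 + D + q
b = 44 (b = 8 - (-1)*(-4 + 6² + 4) = 8 - (-1)*(-4 + 36 + 4) = 8 - (-1)*36 = 8 - 1*(-36) = 8 + 36 = 44)
W(J, h) = 44
√((W(0, 15) + E(-14, -9))/(110 + 87) + 6) = √((44 - 14)/(110 + 87) + 6) = √(30/197 + 6) = √(1212/197) = 2*√59691/197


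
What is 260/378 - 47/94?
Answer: 71/378 ≈ 0.18783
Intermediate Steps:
260/378 - 47/94 = 260*(1/378) - 47*1/94 = 130/189 - 1/2 = 71/378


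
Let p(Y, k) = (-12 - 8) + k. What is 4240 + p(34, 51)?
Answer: 4271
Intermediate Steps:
p(Y, k) = -20 + k
4240 + p(34, 51) = 4240 + (-20 + 51) = 4240 + 31 = 4271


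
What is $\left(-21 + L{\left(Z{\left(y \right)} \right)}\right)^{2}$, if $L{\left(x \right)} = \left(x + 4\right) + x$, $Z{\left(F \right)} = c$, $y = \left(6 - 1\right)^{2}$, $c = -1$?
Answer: $361$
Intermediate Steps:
$y = 25$ ($y = 5^{2} = 25$)
$Z{\left(F \right)} = -1$
$L{\left(x \right)} = 4 + 2 x$ ($L{\left(x \right)} = \left(4 + x\right) + x = 4 + 2 x$)
$\left(-21 + L{\left(Z{\left(y \right)} \right)}\right)^{2} = \left(-21 + \left(4 + 2 \left(-1\right)\right)\right)^{2} = \left(-21 + \left(4 - 2\right)\right)^{2} = \left(-21 + 2\right)^{2} = \left(-19\right)^{2} = 361$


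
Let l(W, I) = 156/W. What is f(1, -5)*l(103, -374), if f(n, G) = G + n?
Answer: -624/103 ≈ -6.0583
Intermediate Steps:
f(1, -5)*l(103, -374) = (-5 + 1)*(156/103) = -624/103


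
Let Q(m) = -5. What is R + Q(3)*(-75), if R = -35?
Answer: 340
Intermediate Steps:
R + Q(3)*(-75) = -35 - 5*(-75) = -35 + 375 = 340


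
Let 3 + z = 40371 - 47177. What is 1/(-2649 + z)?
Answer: -1/9458 ≈ -0.00010573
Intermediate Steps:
z = -6809 (z = -3 + (40371 - 47177) = -3 - 6806 = -6809)
1/(-2649 + z) = 1/(-2649 - 6809) = 1/(-9458) = -1/9458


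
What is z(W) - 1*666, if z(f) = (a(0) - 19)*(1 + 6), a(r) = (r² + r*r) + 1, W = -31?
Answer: -792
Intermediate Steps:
a(r) = 1 + 2*r² (a(r) = (r² + r²) + 1 = 2*r² + 1 = 1 + 2*r²)
z(f) = -126 (z(f) = ((1 + 2*0²) - 19)*(1 + 6) = ((1 + 2*0) - 19)*7 = ((1 + 0) - 19)*7 = (1 - 19)*7 = -18*7 = -126)
z(W) - 1*666 = -126 - 1*666 = -126 - 666 = -792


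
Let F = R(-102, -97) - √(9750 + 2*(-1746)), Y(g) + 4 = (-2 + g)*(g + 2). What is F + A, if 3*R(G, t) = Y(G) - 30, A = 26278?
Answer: 89200/3 - √6258 ≈ 29654.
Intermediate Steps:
Y(g) = -4 + (-2 + g)*(2 + g) (Y(g) = -4 + (-2 + g)*(g + 2) = -4 + (-2 + g)*(2 + g))
R(G, t) = -38/3 + G²/3 (R(G, t) = ((-8 + G²) - 30)/3 = (-38 + G²)/3 = -38/3 + G²/3)
F = 10366/3 - √6258 (F = (-38/3 + (⅓)*(-102)²) - √(9750 + 2*(-1746)) = (-38/3 + (⅓)*10404) - √(9750 - 3492) = (-38/3 + 3468) - √6258 = 10366/3 - √6258 ≈ 3376.2)
F + A = (10366/3 - √6258) + 26278 = 89200/3 - √6258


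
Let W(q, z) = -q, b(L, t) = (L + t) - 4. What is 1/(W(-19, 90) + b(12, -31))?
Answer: -¼ ≈ -0.25000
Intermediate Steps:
b(L, t) = -4 + L + t
1/(W(-19, 90) + b(12, -31)) = 1/(-1*(-19) + (-4 + 12 - 31)) = 1/(19 - 23) = 1/(-4) = -¼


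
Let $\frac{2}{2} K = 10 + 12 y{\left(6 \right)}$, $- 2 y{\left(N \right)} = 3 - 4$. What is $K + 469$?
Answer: $485$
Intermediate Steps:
$y{\left(N \right)} = \frac{1}{2}$ ($y{\left(N \right)} = - \frac{3 - 4}{2} = \left(- \frac{1}{2}\right) \left(-1\right) = \frac{1}{2}$)
$K = 16$ ($K = 10 + 12 \cdot \frac{1}{2} = 10 + 6 = 16$)
$K + 469 = 16 + 469 = 485$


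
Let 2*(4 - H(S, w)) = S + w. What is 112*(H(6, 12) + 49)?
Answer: 4928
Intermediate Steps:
H(S, w) = 4 - S/2 - w/2 (H(S, w) = 4 - (S + w)/2 = 4 + (-S/2 - w/2) = 4 - S/2 - w/2)
112*(H(6, 12) + 49) = 112*((4 - 1/2*6 - 1/2*12) + 49) = 112*((4 - 3 - 6) + 49) = 112*(-5 + 49) = 112*44 = 4928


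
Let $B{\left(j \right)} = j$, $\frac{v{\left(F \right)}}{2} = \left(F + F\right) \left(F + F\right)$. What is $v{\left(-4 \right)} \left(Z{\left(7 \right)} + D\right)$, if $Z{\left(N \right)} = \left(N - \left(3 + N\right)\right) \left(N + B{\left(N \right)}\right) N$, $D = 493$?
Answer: $25472$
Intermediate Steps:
$v{\left(F \right)} = 8 F^{2}$ ($v{\left(F \right)} = 2 \left(F + F\right) \left(F + F\right) = 2 \cdot 2 F 2 F = 2 \cdot 4 F^{2} = 8 F^{2}$)
$Z{\left(N \right)} = - 6 N^{2}$ ($Z{\left(N \right)} = \left(N - \left(3 + N\right)\right) \left(N + N\right) N = - 3 \cdot 2 N N = - 6 N N = - 6 N^{2}$)
$v{\left(-4 \right)} \left(Z{\left(7 \right)} + D\right) = 8 \left(-4\right)^{2} \left(- 6 \cdot 7^{2} + 493\right) = 8 \cdot 16 \left(\left(-6\right) 49 + 493\right) = 128 \left(-294 + 493\right) = 128 \cdot 199 = 25472$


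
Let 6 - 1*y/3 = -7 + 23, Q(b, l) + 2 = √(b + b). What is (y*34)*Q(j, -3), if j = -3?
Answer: 2040 - 1020*I*√6 ≈ 2040.0 - 2498.5*I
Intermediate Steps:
Q(b, l) = -2 + √2*√b (Q(b, l) = -2 + √(b + b) = -2 + √(2*b) = -2 + √2*√b)
y = -30 (y = 18 - 3*(-7 + 23) = 18 - 3*16 = 18 - 48 = -30)
(y*34)*Q(j, -3) = (-30*34)*(-2 + √2*√(-3)) = -1020*(-2 + √2*(I*√3)) = -1020*(-2 + I*√6) = 2040 - 1020*I*√6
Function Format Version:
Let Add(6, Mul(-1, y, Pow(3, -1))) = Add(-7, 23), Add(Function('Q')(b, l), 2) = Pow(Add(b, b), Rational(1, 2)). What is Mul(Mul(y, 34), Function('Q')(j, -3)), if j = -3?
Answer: Add(2040, Mul(-1020, I, Pow(6, Rational(1, 2)))) ≈ Add(2040.0, Mul(-2498.5, I))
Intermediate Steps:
Function('Q')(b, l) = Add(-2, Mul(Pow(2, Rational(1, 2)), Pow(b, Rational(1, 2)))) (Function('Q')(b, l) = Add(-2, Pow(Add(b, b), Rational(1, 2))) = Add(-2, Pow(Mul(2, b), Rational(1, 2))) = Add(-2, Mul(Pow(2, Rational(1, 2)), Pow(b, Rational(1, 2)))))
y = -30 (y = Add(18, Mul(-3, Add(-7, 23))) = Add(18, Mul(-3, 16)) = Add(18, -48) = -30)
Mul(Mul(y, 34), Function('Q')(j, -3)) = Mul(Mul(-30, 34), Add(-2, Mul(Pow(2, Rational(1, 2)), Pow(-3, Rational(1, 2))))) = Mul(-1020, Add(-2, Mul(Pow(2, Rational(1, 2)), Mul(I, Pow(3, Rational(1, 2)))))) = Mul(-1020, Add(-2, Mul(I, Pow(6, Rational(1, 2))))) = Add(2040, Mul(-1020, I, Pow(6, Rational(1, 2))))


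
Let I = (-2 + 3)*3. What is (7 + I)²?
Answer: 100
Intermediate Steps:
I = 3 (I = 1*3 = 3)
(7 + I)² = (7 + 3)² = 10² = 100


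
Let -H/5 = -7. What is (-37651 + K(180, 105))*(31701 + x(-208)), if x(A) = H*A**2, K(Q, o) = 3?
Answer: -58201586768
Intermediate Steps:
H = 35 (H = -5*(-7) = 35)
x(A) = 35*A**2
(-37651 + K(180, 105))*(31701 + x(-208)) = (-37651 + 3)*(31701 + 35*(-208)**2) = -37648*(31701 + 35*43264) = -37648*(31701 + 1514240) = -37648*1545941 = -58201586768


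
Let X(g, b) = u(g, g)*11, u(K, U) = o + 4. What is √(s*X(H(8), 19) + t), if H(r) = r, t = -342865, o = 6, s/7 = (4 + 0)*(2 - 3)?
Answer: I*√345945 ≈ 588.17*I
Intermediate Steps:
s = -28 (s = 7*((4 + 0)*(2 - 3)) = 7*(4*(-1)) = 7*(-4) = -28)
u(K, U) = 10 (u(K, U) = 6 + 4 = 10)
X(g, b) = 110 (X(g, b) = 10*11 = 110)
√(s*X(H(8), 19) + t) = √(-28*110 - 342865) = √(-3080 - 342865) = √(-345945) = I*√345945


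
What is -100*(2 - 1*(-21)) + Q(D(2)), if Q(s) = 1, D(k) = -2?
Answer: -2299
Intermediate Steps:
-100*(2 - 1*(-21)) + Q(D(2)) = -100*(2 - 1*(-21)) + 1 = -100*(2 + 21) + 1 = -100*23 + 1 = -2300 + 1 = -2299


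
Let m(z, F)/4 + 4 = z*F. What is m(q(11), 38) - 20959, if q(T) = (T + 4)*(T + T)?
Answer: 29185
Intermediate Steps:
q(T) = 2*T*(4 + T) (q(T) = (4 + T)*(2*T) = 2*T*(4 + T))
m(z, F) = -16 + 4*F*z (m(z, F) = -16 + 4*(z*F) = -16 + 4*(F*z) = -16 + 4*F*z)
m(q(11), 38) - 20959 = (-16 + 4*38*(2*11*(4 + 11))) - 20959 = (-16 + 4*38*(2*11*15)) - 20959 = (-16 + 4*38*330) - 20959 = (-16 + 50160) - 20959 = 50144 - 20959 = 29185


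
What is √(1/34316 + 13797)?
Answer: √4061794920887/17158 ≈ 117.46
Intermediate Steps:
√(1/34316 + 13797) = √(473457853/34316) = √4061794920887/17158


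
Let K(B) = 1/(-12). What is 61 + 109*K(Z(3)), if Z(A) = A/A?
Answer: 623/12 ≈ 51.917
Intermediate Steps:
Z(A) = 1
K(B) = -1/12
61 + 109*K(Z(3)) = 61 + 109*(-1/12) = 61 - 109/12 = 623/12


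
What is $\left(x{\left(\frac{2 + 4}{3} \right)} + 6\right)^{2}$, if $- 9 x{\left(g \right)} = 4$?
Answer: $\frac{2500}{81} \approx 30.864$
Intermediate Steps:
$x{\left(g \right)} = - \frac{4}{9}$ ($x{\left(g \right)} = \left(- \frac{1}{9}\right) 4 = - \frac{4}{9}$)
$\left(x{\left(\frac{2 + 4}{3} \right)} + 6\right)^{2} = \left(- \frac{4}{9} + 6\right)^{2} = \left(\frac{50}{9}\right)^{2} = \frac{2500}{81}$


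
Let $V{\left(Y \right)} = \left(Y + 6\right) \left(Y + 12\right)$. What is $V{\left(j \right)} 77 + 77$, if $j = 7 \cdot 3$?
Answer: $68684$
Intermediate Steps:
$j = 21$
$V{\left(Y \right)} = \left(6 + Y\right) \left(12 + Y\right)$
$V{\left(j \right)} 77 + 77 = \left(72 + 21^{2} + 18 \cdot 21\right) 77 + 77 = \left(72 + 441 + 378\right) 77 + 77 = 891 \cdot 77 + 77 = 68607 + 77 = 68684$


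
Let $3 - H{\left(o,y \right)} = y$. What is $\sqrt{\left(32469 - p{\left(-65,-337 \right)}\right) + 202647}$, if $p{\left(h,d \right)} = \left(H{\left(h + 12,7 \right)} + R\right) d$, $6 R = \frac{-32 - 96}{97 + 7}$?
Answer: $\frac{4 \sqrt{22215999}}{39} \approx 483.42$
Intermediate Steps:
$H{\left(o,y \right)} = 3 - y$
$R = - \frac{8}{39}$ ($R = \frac{\left(-32 - 96\right) \frac{1}{97 + 7}}{6} = \frac{\left(-128\right) \frac{1}{104}}{6} = \frac{1}{6} \left(- \frac{16}{13}\right) = - \frac{8}{39} \approx -0.20513$)
$p{\left(h,d \right)} = - \frac{164 d}{39}$ ($p{\left(h,d \right)} = \left(\left(3 - 7\right) - \frac{8}{39}\right) d = \left(-4 - \frac{8}{39}\right) d = - \frac{164 d}{39}$)
$\sqrt{\left(32469 - p{\left(-65,-337 \right)}\right) + 202647} = \sqrt{\left(32469 - \left(- \frac{164}{39}\right) \left(-337\right)\right) + 202647} = \sqrt{\left(32469 - \frac{55268}{39}\right) + 202647} = \sqrt{\frac{1211023}{39} + 202647} = \sqrt{\frac{9114256}{39}} = \frac{4 \sqrt{22215999}}{39}$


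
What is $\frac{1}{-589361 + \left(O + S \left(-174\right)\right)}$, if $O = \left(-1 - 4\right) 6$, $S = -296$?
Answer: $- \frac{1}{537887} \approx -1.8591 \cdot 10^{-6}$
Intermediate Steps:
$O = -30$ ($O = \left(-5\right) 6 = -30$)
$\frac{1}{-589361 + \left(O + S \left(-174\right)\right)} = \frac{1}{-589361 - -51474} = \frac{1}{-589361 + \left(-30 + 51504\right)} = \frac{1}{-589361 + 51474} = \frac{1}{-537887} = - \frac{1}{537887}$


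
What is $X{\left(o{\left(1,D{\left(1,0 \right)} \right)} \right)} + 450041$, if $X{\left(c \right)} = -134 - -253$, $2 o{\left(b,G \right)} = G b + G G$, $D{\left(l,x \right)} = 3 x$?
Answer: $450160$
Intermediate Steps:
$o{\left(b,G \right)} = \frac{G^{2}}{2} + \frac{G b}{2}$ ($o{\left(b,G \right)} = \frac{G b + G G}{2} = \frac{G b + G^{2}}{2} = \frac{G^{2} + G b}{2} = \frac{G^{2}}{2} + \frac{G b}{2}$)
$X{\left(c \right)} = 119$ ($X{\left(c \right)} = -134 + 253 = 119$)
$X{\left(o{\left(1,D{\left(1,0 \right)} \right)} \right)} + 450041 = 119 + 450041 = 450160$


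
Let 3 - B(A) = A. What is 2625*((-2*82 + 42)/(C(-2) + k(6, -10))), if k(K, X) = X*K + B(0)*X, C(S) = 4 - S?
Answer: 7625/2 ≈ 3812.5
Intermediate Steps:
B(A) = 3 - A
k(K, X) = 3*X + K*X (k(K, X) = X*K + (3 - 1*0)*X = K*X + (3 + 0)*X = K*X + 3*X = 3*X + K*X)
2625*((-2*82 + 42)/(C(-2) + k(6, -10))) = 2625*((-2*82 + 42)/((4 - 1*(-2)) - 10*(3 + 6))) = 2625*((-164 + 42)/((4 + 2) - 10*9)) = 2625*(-122/(6 - 90)) = 2625*(-122/(-84)) = 2625*(-122*(-1/84)) = 2625*(61/42) = 7625/2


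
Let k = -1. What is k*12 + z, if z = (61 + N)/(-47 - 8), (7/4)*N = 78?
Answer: -5359/385 ≈ -13.919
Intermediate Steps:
N = 312/7 (N = (4/7)*78 = 312/7 ≈ 44.571)
z = -739/385 (z = (61 + 312/7)/(-47 - 8) = (739/7)/(-55) = (739/7)*(-1/55) = -739/385 ≈ -1.9195)
k*12 + z = -1*12 - 739/385 = -12 - 739/385 = -5359/385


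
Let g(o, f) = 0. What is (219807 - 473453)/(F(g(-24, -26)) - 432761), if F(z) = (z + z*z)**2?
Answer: 253646/432761 ≈ 0.58611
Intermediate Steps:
F(z) = (z + z**2)**2
(219807 - 473453)/(F(g(-24, -26)) - 432761) = (219807 - 473453)/(0**2*(1 + 0)**2 - 432761) = -253646/(0*1**2 - 432761) = -253646/(0*1 - 432761) = -253646/(0 - 432761) = -253646/(-432761) = -253646*(-1/432761) = 253646/432761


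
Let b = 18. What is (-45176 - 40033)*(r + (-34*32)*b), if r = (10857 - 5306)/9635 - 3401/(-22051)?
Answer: 354528114074171736/212461385 ≈ 1.6687e+9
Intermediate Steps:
r = 155173736/212461385 (r = 5551*(1/9635) - 3401*(-1/22051) = 5551/9635 + 3401/22051 = 155173736/212461385 ≈ 0.73036)
(-45176 - 40033)*(r + (-34*32)*b) = (-45176 - 40033)*(155173736/212461385 - 34*32*18) = -85209*(155173736/212461385 - 1088*18) = -85209*(155173736/212461385 - 19584) = -85209*(-4160688590104/212461385) = 354528114074171736/212461385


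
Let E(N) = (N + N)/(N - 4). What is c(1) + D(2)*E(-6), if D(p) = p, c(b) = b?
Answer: 17/5 ≈ 3.4000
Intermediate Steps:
E(N) = 2*N/(-4 + N) (E(N) = (2*N)/(-4 + N) = 2*N/(-4 + N))
c(1) + D(2)*E(-6) = 1 + 2*(2*(-6)/(-4 - 6)) = 1 + 2*(2*(-6)/(-10)) = 1 + 2*(2*(-6)*(-⅒)) = 1 + 2*(6/5) = 1 + 12/5 = 17/5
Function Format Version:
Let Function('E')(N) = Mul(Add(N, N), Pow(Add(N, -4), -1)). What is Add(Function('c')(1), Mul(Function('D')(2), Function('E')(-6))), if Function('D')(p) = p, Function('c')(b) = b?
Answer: Rational(17, 5) ≈ 3.4000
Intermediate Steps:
Function('E')(N) = Mul(2, N, Pow(Add(-4, N), -1)) (Function('E')(N) = Mul(Mul(2, N), Pow(Add(-4, N), -1)) = Mul(2, N, Pow(Add(-4, N), -1)))
Add(Function('c')(1), Mul(Function('D')(2), Function('E')(-6))) = Add(1, Mul(2, Mul(2, -6, Pow(Add(-4, -6), -1)))) = Add(1, Mul(2, Mul(2, -6, Pow(-10, -1)))) = Add(1, Mul(2, Mul(2, -6, Rational(-1, 10)))) = Add(1, Mul(2, Rational(6, 5))) = Add(1, Rational(12, 5)) = Rational(17, 5)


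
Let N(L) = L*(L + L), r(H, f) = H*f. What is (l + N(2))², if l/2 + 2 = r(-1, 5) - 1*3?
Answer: 144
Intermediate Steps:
l = -20 (l = -4 + 2*(-1*5 - 1*3) = -4 + 2*(-5 - 3) = -4 + 2*(-8) = -4 - 16 = -20)
N(L) = 2*L² (N(L) = L*(2*L) = 2*L²)
(l + N(2))² = (-20 + 2*2²)² = (-20 + 2*4)² = (-20 + 8)² = (-12)² = 144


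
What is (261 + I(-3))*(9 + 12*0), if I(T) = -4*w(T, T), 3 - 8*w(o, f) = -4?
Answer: 4635/2 ≈ 2317.5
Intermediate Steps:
w(o, f) = 7/8 (w(o, f) = 3/8 - 1/8*(-4) = 3/8 + 1/2 = 7/8)
I(T) = -7/2 (I(T) = -4*7/8 = -7/2)
(261 + I(-3))*(9 + 12*0) = (261 - 7/2)*(9 + 12*0) = 515*(9 + 0)/2 = (515/2)*9 = 4635/2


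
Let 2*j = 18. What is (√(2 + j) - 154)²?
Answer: (154 - √11)² ≈ 22705.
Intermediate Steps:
j = 9 (j = (½)*18 = 9)
(√(2 + j) - 154)² = (√(2 + 9) - 154)² = (√11 - 154)² = (-154 + √11)²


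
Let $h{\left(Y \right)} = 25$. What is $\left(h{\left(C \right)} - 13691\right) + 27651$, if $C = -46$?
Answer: $13985$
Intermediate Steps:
$\left(h{\left(C \right)} - 13691\right) + 27651 = \left(25 - 13691\right) + 27651 = -13666 + 27651 = 13985$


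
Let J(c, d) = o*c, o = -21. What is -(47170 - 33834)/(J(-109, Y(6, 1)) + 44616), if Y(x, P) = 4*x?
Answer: -13336/46905 ≈ -0.28432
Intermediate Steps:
J(c, d) = -21*c
-(47170 - 33834)/(J(-109, Y(6, 1)) + 44616) = -(47170 - 33834)/(-21*(-109) + 44616) = -13336/(2289 + 44616) = -13336/46905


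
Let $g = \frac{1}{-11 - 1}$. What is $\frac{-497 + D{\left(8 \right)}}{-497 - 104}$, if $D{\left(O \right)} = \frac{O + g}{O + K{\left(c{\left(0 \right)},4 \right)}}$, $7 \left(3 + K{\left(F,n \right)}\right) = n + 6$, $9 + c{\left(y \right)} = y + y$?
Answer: $\frac{53543}{64908} \approx 0.82491$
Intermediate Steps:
$c{\left(y \right)} = -9 + 2 y$ ($c{\left(y \right)} = -9 + \left(y + y\right) = -9 + 2 y$)
$K{\left(F,n \right)} = - \frac{15}{7} + \frac{n}{7}$ ($K{\left(F,n \right)} = -3 + \frac{n + 6}{7} = -3 + \frac{6 + n}{7} = -3 + \left(\frac{6}{7} + \frac{n}{7}\right) = - \frac{15}{7} + \frac{n}{7}$)
$g = - \frac{1}{12}$ ($g = \frac{1}{-12} = - \frac{1}{12} \approx -0.083333$)
$D{\left(O \right)} = \frac{- \frac{1}{12} + O}{- \frac{11}{7} + O}$ ($D{\left(O \right)} = \frac{O - \frac{1}{12}}{O + \left(- \frac{15}{7} + \frac{1}{7} \cdot 4\right)} = \frac{- \frac{1}{12} + O}{O + \left(- \frac{15}{7} + \frac{4}{7}\right)} = \frac{- \frac{1}{12} + O}{O - \frac{11}{7}} = \frac{- \frac{1}{12} + O}{- \frac{11}{7} + O}$)
$\frac{-497 + D{\left(8 \right)}}{-497 - 104} = \frac{-497 + \frac{7 \left(-1 + 12 \cdot 8\right)}{12 \left(-11 + 7 \cdot 8\right)}}{-497 - 104} = \frac{-497 + \frac{7 \left(-1 + 96\right)}{12 \left(-11 + 56\right)}}{-601} = \left(-497 + \frac{7}{12} \cdot \frac{1}{45} \cdot 95\right) \left(- \frac{1}{601}\right) = \left(-497 + \frac{133}{108}\right) \left(- \frac{1}{601}\right) = \left(- \frac{53543}{108}\right) \left(- \frac{1}{601}\right) = \frac{53543}{64908}$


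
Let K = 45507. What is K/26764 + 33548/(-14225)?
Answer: -250541597/380717900 ≈ -0.65808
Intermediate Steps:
K/26764 + 33548/(-14225) = 45507/26764 + 33548/(-14225) = 45507*(1/26764) + 33548*(-1/14225) = 45507/26764 - 33548/14225 = -250541597/380717900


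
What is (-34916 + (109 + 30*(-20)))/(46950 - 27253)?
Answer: -35407/19697 ≈ -1.7976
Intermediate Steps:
(-34916 + (109 + 30*(-20)))/(46950 - 27253) = (-34916 + (109 - 600))/19697 = (-34916 - 491)*(1/19697) = -35407*1/19697 = -35407/19697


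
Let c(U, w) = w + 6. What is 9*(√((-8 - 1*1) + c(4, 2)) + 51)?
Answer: 459 + 9*I ≈ 459.0 + 9.0*I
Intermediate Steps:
c(U, w) = 6 + w
9*(√((-8 - 1*1) + c(4, 2)) + 51) = 9*(√((-8 - 1*1) + (6 + 2)) + 51) = 9*(√((-8 - 1) + 8) + 51) = 9*(√(-9 + 8) + 51) = 9*(√(-1) + 51) = 9*(I + 51) = 9*(51 + I) = 459 + 9*I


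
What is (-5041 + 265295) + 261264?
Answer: 521518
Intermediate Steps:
(-5041 + 265295) + 261264 = 260254 + 261264 = 521518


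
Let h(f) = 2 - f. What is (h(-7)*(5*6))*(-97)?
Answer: -26190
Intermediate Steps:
(h(-7)*(5*6))*(-97) = ((2 - 1*(-7))*(5*6))*(-97) = ((2 + 7)*30)*(-97) = (9*30)*(-97) = 270*(-97) = -26190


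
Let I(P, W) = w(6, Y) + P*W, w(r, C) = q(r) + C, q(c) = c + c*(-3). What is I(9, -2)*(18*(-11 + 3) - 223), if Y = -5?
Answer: 12845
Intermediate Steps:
q(c) = -2*c (q(c) = c - 3*c = -2*c)
w(r, C) = C - 2*r (w(r, C) = -2*r + C = C - 2*r)
I(P, W) = -17 + P*W (I(P, W) = (-5 - 2*6) + P*W = (-5 - 12) + P*W = -17 + P*W)
I(9, -2)*(18*(-11 + 3) - 223) = (-17 + 9*(-2))*(18*(-11 + 3) - 223) = (-17 - 18)*(18*(-8) - 223) = -35*(-144 - 223) = -35*(-367) = 12845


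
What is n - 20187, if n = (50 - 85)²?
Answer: -18962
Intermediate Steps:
n = 1225 (n = (-35)² = 1225)
n - 20187 = 1225 - 20187 = -18962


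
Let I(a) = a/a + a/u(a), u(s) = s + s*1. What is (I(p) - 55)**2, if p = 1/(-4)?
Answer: 11449/4 ≈ 2862.3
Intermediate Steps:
u(s) = 2*s (u(s) = s + s = 2*s)
p = -1/4 ≈ -0.25000
I(a) = 3/2 (I(a) = a/a + a/((2*a)) = 1 + a*(1/(2*a)) = 1 + 1/2 = 3/2)
(I(p) - 55)**2 = (3/2 - 55)**2 = (-107/2)**2 = 11449/4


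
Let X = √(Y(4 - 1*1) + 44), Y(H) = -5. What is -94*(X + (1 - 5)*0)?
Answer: -94*√39 ≈ -587.03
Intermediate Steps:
X = √39 (X = √(-5 + 44) = √39 ≈ 6.2450)
-94*(X + (1 - 5)*0) = -94*(√39 + (1 - 5)*0) = -94*(√39 - 4*0) = -94*(√39 + 0) = -94*√39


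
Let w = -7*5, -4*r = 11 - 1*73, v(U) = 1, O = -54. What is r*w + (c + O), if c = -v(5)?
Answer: -1195/2 ≈ -597.50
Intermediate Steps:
r = 31/2 (r = -(11 - 1*73)/4 = -(11 - 73)/4 = -¼*(-62) = 31/2 ≈ 15.500)
c = -1 (c = -1*1 = -1)
w = -35
r*w + (c + O) = (31/2)*(-35) + (-1 - 54) = -1085/2 - 55 = -1195/2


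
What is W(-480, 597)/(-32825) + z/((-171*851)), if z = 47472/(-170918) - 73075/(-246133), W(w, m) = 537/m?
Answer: -28975626553662692/1052343523119387631275 ≈ -2.7534e-5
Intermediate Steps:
z = 402703537/21034280047 (z = 47472*(-1/170918) - 73075*(-1/246133) = -23736/85459 + 73075/246133 = 402703537/21034280047 ≈ 0.019145)
W(-480, 597)/(-32825) + z/((-171*851)) = (537/597)/(-32825) + 402703537/(21034280047*((-171*851))) = (537*(1/597))*(-1/32825) + (402703537/21034280047)/(-145521) = (179/199)*(-1/32825) + (402703537/21034280047)*(-1/145521) = -179/6532175 - 21194923/161101550879973 = -28975626553662692/1052343523119387631275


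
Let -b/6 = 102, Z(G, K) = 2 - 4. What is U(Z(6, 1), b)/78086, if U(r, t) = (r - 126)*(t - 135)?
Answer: 47808/39043 ≈ 1.2245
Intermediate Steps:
Z(G, K) = -2
b = -612 (b = -6*102 = -612)
U(r, t) = (-135 + t)*(-126 + r) (U(r, t) = (-126 + r)*(-135 + t) = (-135 + t)*(-126 + r))
U(Z(6, 1), b)/78086 = (17010 - 135*(-2) - 126*(-612) - 2*(-612))/78086 = (17010 + 270 + 77112 + 1224)*(1/78086) = 95616*(1/78086) = 47808/39043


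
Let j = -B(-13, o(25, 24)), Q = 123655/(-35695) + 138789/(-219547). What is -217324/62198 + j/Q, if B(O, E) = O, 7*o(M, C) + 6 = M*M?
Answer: -1331314556339007/199669000089272 ≈ -6.6676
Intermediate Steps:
Q = -6420431528/1567346033 (Q = 123655*(-1/35695) + 138789*(-1/219547) = -24731/7139 - 138789/219547 = -6420431528/1567346033 ≈ -4.0964)
o(M, C) = -6/7 + M**2/7 (o(M, C) = -6/7 + (M*M)/7 = -6/7 + M**2/7)
j = 13 (j = -1*(-13) = 13)
-217324/62198 + j/Q = -217324/62198 + 13/(-6420431528/1567346033) = -217324*1/62198 + 13*(-1567346033/6420431528) = -108662/31099 - 20375498429/6420431528 = -1331314556339007/199669000089272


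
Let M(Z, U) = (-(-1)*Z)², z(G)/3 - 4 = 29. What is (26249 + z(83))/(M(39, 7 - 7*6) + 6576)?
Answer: 26348/8097 ≈ 3.2540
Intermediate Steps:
z(G) = 99 (z(G) = 12 + 3*29 = 12 + 87 = 99)
M(Z, U) = Z²
(26249 + z(83))/(M(39, 7 - 7*6) + 6576) = (26249 + 99)/(39² + 6576) = 26348/(1521 + 6576) = 26348/8097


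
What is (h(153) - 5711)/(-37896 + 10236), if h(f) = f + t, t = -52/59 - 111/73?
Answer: 23948651/119131620 ≈ 0.20103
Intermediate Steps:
t = -10345/4307 (t = -52*1/59 - 111*1/73 = -52/59 - 111/73 = -10345/4307 ≈ -2.4019)
h(f) = -10345/4307 + f (h(f) = f - 10345/4307 = -10345/4307 + f)
(h(153) - 5711)/(-37896 + 10236) = ((-10345/4307 + 153) - 5711)/(-37896 + 10236) = (648626/4307 - 5711)/(-27660) = -23948651/4307*(-1/27660) = 23948651/119131620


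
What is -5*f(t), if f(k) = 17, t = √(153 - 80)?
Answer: -85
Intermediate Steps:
t = √73 ≈ 8.5440
-5*f(t) = -5*17 = -85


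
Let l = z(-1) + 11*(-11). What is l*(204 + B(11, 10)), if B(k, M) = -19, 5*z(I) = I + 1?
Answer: -22385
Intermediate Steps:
z(I) = 1/5 + I/5 (z(I) = (I + 1)/5 = (1 + I)/5 = 1/5 + I/5)
l = -121 (l = (1/5 + (1/5)*(-1)) + 11*(-11) = (1/5 - 1/5) - 121 = 0 - 121 = -121)
l*(204 + B(11, 10)) = -121*(204 - 19) = -121*185 = -22385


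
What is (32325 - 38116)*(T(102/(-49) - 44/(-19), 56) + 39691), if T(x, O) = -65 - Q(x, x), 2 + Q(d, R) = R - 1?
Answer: -213655360371/931 ≈ -2.2949e+8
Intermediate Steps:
Q(d, R) = -3 + R (Q(d, R) = -2 + (R - 1) = -2 + (-1 + R) = -3 + R)
T(x, O) = -62 - x (T(x, O) = -65 - (-3 + x) = -65 + (3 - x) = -62 - x)
(32325 - 38116)*(T(102/(-49) - 44/(-19), 56) + 39691) = (32325 - 38116)*((-62 - (102/(-49) - 44/(-19))) + 39691) = -5791*((-62 - (102*(-1/49) - 44*(-1/19))) + 39691) = -5791*((-62 - (-102/49 + 44/19)) + 39691) = -5791*((-62 - 1*218/931) + 39691) = -5791*((-62 - 218/931) + 39691) = -5791*(-57940/931 + 39691) = -5791*36894381/931 = -213655360371/931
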